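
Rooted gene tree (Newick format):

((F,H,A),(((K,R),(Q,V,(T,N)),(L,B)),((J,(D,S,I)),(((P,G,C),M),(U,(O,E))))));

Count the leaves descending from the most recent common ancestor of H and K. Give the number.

The MRCA of H and K is the root, so the clade is the entire tree.
That clade contains 22 terminal taxa: A, B, C, D, E, F, G, H, I, J, K, L, M, N, O, P, Q, R, S, T, U, V.

22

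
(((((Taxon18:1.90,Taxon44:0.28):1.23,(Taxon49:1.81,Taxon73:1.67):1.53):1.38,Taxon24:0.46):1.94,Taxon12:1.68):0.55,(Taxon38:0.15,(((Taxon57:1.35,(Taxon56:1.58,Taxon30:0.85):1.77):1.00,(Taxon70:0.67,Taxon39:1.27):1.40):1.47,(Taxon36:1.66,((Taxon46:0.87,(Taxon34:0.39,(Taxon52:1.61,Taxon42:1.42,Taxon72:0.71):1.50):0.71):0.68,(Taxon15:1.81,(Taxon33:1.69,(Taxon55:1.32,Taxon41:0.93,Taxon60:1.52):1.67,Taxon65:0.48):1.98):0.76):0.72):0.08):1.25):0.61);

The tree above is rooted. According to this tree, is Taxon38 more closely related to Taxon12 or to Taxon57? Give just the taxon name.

Taxon57

The MRCA of Taxon38 and Taxon57 subtends (Taxon38,(((Taxon57,(Taxon56,Taxon30)),(Taxon70,Taxon39)),(Taxon36,((Taxon46,(Taxon34,(Taxon52,Taxon42,Taxon72))),(Taxon15,(Taxon33,(Taxon55,Taxon41,Taxon60),Taxon65)))))) (18 taxa).
The MRCA of Taxon38 and Taxon12 is the root, subtending the entire tree (24 taxa).
The first is nested inside the second, so Taxon38 shares a more recent common ancestor with Taxon57.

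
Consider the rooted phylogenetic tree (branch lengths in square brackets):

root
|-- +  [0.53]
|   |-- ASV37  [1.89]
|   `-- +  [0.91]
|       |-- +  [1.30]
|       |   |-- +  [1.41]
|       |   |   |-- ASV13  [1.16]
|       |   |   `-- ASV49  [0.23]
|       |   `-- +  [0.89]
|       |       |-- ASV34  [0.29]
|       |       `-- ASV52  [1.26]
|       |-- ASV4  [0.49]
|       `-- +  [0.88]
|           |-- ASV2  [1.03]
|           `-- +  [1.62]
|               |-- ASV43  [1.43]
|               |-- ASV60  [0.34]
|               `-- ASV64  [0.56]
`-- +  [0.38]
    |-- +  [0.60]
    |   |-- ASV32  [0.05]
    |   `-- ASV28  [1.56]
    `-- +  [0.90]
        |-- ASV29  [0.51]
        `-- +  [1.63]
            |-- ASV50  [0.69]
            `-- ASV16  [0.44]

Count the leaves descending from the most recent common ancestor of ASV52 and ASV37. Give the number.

10

The MRCA of ASV52 and ASV37 is the node subtending (ASV37,(((ASV13,ASV49),(ASV34,ASV52)),ASV4,(ASV2,(ASV43,ASV60,ASV64)))).
That clade contains 10 terminal taxa: ASV13, ASV2, ASV34, ASV37, ASV4, ASV43, ASV49, ASV52, ASV60, ASV64.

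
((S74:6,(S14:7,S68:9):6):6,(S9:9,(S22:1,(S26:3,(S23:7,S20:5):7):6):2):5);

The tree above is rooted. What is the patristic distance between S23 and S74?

39

The path runs S23 → … → MRCA → … → S74; the MRCA is the root of the tree.
Branch lengths along that path: 7 + 7 + 6 + 2 + 5 + 6 + 6 = 39.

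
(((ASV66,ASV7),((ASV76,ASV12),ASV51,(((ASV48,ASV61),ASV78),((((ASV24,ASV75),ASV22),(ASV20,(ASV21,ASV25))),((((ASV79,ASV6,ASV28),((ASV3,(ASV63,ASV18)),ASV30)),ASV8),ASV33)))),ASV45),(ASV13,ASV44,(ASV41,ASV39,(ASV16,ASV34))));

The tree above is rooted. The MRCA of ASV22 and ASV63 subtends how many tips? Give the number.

15

The MRCA of ASV22 and ASV63 is the node subtending ((((ASV24,ASV75),ASV22),(ASV20,(ASV21,ASV25))),((((ASV79,ASV6,ASV28),((ASV3,(ASV63,ASV18)),ASV30)),ASV8),ASV33)).
That clade contains 15 terminal taxa: ASV18, ASV20, ASV21, ASV22, ASV24, ASV25, ASV28, ASV3, ASV30, ASV33, ASV6, ASV63, ASV75, ASV79, ASV8.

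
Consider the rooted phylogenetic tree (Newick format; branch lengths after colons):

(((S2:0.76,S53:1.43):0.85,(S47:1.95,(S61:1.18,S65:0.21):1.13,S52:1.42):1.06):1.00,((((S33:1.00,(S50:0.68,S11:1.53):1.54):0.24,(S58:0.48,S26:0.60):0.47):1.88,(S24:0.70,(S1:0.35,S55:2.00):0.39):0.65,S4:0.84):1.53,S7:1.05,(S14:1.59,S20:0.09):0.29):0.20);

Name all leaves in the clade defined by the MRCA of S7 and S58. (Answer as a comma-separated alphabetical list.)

S1, S11, S14, S20, S24, S26, S33, S4, S50, S55, S58, S7

Tracing S7: it sits inside ((((S33,(S50,S11)),(S58,S26)),(S24,(S1,S55)),S4),S7,(S14,S20)).
Tracing S58: it sits inside (S58,S26).
The smallest clade enclosing both is ((((S33,(S50,S11)),(S58,S26)),(S24,(S1,S55)),S4),S7,(S14,S20)); the answer is its 12 terminal taxa in alphabetical order.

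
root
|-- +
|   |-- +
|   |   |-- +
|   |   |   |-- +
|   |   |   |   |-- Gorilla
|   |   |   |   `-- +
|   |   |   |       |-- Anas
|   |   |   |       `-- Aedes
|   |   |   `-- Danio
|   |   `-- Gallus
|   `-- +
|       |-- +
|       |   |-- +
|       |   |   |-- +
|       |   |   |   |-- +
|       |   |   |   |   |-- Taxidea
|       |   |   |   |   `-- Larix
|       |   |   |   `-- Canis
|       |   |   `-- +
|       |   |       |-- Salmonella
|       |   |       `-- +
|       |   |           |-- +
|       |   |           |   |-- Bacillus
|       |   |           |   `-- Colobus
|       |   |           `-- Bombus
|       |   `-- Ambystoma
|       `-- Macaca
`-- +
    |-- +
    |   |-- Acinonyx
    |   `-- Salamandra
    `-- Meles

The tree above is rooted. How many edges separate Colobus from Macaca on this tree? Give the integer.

7

The MRCA of Colobus and Macaca is the node subtending (((((Taxidea,Larix),Canis),(Salmonella,((Bacillus,Colobus),Bombus))),Ambystoma),Macaca).
From Colobus up to that node: 6 branches. From Macaca up to the same node: 1 branch. Total: 6 + 1 = 7.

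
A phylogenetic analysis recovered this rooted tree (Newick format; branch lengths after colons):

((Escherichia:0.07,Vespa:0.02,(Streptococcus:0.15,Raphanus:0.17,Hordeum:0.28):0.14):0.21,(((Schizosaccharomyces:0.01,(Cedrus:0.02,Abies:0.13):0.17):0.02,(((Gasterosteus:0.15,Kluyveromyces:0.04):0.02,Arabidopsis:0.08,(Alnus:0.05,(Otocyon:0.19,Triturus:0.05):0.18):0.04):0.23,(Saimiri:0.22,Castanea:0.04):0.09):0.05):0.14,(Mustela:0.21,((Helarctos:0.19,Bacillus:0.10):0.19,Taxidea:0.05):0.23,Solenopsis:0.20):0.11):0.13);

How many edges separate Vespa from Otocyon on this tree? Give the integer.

9

The MRCA of Vespa and Otocyon is the root of the tree.
From Vespa up to that node: 2 branches. From Otocyon up to the same node: 7 branches. Total: 2 + 7 = 9.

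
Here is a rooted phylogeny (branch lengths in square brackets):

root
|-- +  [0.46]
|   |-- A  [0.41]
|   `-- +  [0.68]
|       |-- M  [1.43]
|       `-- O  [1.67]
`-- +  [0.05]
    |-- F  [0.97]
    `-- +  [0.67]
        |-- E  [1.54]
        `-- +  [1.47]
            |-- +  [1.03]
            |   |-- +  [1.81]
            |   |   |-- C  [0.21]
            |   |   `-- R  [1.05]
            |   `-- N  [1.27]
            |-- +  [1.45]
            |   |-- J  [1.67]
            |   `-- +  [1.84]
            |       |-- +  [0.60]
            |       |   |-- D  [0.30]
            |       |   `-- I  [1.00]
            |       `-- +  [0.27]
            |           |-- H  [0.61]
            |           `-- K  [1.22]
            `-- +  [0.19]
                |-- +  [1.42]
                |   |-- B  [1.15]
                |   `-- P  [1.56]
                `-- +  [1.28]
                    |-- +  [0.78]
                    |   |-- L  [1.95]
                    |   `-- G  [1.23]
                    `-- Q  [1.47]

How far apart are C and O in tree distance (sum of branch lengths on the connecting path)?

8.05

The path runs C → … → MRCA → … → O; the MRCA is the root of the tree.
Branch lengths along that path: 0.21 + 1.81 + 1.03 + 1.47 + 0.67 + 0.05 + 0.46 + 0.68 + 1.67 = 8.05.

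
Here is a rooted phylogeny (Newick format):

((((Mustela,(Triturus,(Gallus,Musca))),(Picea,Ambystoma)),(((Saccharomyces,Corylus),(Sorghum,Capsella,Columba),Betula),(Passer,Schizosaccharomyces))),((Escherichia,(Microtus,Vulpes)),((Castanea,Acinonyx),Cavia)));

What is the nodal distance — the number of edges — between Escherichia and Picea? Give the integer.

7

The MRCA of Escherichia and Picea is the root of the tree.
From Escherichia up to that node: 3 branches. From Picea up to the same node: 4 branches. Total: 3 + 4 = 7.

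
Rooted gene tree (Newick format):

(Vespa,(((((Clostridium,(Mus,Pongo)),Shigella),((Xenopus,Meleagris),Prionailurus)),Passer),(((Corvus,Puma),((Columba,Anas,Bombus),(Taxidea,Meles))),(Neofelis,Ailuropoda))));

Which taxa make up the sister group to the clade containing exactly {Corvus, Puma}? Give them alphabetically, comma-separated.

Anas, Bombus, Columba, Meles, Taxidea

The clade containing exactly {Corvus, Puma} attaches to the tree at the node subtending ((Corvus,Puma),((Columba,Anas,Bombus),(Taxidea,Meles))).
The other lineage descending from that same node — the sister group — is ((Columba,Anas,Bombus),(Taxidea,Meles)); its 5 tips in alphabetical order are the answer.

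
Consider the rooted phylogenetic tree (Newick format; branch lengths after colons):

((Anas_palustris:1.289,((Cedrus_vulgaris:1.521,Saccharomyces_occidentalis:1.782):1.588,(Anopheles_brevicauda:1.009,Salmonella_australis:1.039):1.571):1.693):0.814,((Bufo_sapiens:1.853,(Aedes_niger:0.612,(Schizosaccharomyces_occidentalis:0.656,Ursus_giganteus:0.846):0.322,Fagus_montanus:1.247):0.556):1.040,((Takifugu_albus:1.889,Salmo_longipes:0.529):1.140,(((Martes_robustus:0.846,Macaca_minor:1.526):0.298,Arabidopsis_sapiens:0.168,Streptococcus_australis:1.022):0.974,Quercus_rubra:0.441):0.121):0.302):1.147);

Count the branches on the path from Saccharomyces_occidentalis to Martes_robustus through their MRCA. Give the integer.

10

The MRCA of Saccharomyces_occidentalis and Martes_robustus is the root of the tree.
From Saccharomyces_occidentalis up to that node: 4 branches. From Martes_robustus up to the same node: 6 branches. Total: 4 + 6 = 10.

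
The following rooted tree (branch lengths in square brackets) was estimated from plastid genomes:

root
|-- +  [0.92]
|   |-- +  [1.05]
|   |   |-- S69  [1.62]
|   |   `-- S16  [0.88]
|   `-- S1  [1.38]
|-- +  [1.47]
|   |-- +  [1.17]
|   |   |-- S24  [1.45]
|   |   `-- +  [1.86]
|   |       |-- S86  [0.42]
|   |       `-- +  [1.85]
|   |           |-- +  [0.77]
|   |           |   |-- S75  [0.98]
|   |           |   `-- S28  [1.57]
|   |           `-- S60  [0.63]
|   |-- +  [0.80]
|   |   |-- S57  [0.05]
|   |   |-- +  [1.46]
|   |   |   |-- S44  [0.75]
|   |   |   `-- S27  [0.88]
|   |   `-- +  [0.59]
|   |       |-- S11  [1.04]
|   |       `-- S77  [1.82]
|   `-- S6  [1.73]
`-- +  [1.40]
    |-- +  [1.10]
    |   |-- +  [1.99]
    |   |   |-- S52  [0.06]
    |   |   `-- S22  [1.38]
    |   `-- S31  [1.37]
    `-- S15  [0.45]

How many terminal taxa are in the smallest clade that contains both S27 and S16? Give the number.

The MRCA of S27 and S16 is the root, so the clade is the entire tree.
That clade contains 18 terminal taxa: S1, S11, S15, S16, S22, S24, S27, S28, S31, S44, S52, S57, S6, S60, S69, S75, S77, S86.

18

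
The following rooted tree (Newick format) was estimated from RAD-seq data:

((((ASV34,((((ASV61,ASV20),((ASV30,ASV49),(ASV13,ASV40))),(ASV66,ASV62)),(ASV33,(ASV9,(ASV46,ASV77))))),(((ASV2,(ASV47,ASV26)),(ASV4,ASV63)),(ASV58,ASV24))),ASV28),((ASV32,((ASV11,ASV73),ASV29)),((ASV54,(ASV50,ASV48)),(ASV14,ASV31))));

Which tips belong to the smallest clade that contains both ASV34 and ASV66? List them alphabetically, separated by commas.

ASV13, ASV20, ASV30, ASV33, ASV34, ASV40, ASV46, ASV49, ASV61, ASV62, ASV66, ASV77, ASV9

Tracing ASV34: it sits inside (ASV34,((((ASV61,ASV20),((ASV30,ASV49),(ASV13,ASV40))),(ASV66,ASV62)),(ASV33,(ASV9,(ASV46,ASV77))))).
Tracing ASV66: it sits inside (ASV66,ASV62).
The smallest clade enclosing both is (ASV34,((((ASV61,ASV20),((ASV30,ASV49),(ASV13,ASV40))),(ASV66,ASV62)),(ASV33,(ASV9,(ASV46,ASV77))))); the answer is its 13 terminal taxa in alphabetical order.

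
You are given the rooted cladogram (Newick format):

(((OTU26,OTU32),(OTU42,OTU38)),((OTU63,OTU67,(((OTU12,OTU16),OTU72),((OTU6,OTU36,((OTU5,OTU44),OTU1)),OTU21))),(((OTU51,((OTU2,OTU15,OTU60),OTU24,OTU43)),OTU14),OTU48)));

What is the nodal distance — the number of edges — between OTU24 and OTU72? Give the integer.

9

The MRCA of OTU24 and OTU72 is the node subtending ((OTU63,OTU67,(((OTU12,OTU16),OTU72),((OTU6,OTU36,((OTU5,OTU44),OTU1)),OTU21))),(((OTU51,((OTU2,OTU15,OTU60),OTU24,OTU43)),OTU14),OTU48)).
From OTU24 up to that node: 5 branches. From OTU72 up to the same node: 4 branches. Total: 5 + 4 = 9.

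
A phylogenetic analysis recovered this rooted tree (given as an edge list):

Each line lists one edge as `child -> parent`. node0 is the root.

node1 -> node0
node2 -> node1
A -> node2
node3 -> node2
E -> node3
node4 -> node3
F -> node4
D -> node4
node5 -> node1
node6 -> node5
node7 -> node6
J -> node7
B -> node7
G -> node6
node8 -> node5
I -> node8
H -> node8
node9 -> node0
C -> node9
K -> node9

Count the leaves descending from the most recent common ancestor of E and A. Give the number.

4

The MRCA of E and A is the node subtending (A,(E,(F,D))).
That clade contains 4 terminal taxa: A, D, E, F.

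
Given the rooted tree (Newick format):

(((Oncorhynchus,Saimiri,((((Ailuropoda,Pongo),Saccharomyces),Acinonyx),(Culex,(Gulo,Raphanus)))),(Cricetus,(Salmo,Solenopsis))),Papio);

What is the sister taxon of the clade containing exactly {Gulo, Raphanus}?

Culex

The clade containing exactly {Gulo, Raphanus} attaches to the tree at the node subtending (Culex,(Gulo,Raphanus)).
The other lineage descending from that same node — the sister group — is the single tip Culex.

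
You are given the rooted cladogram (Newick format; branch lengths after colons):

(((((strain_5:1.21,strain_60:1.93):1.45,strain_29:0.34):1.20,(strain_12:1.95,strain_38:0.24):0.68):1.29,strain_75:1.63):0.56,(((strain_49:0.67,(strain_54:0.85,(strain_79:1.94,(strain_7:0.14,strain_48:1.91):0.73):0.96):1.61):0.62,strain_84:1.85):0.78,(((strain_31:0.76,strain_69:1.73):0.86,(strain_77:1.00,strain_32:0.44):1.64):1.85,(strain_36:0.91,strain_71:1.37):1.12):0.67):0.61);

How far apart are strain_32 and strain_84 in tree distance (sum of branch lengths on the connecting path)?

The path runs strain_32 → … → MRCA → … → strain_84; the MRCA is the node subtending (((strain_49,(strain_54,(strain_79,(strain_7,strain_48)))),strain_84),(((strain_31,strain_69),(strain_77,strain_32)),(strain_36,strain_71))).
Branch lengths along that path: 0.44 + 1.64 + 1.85 + 0.67 + 0.78 + 1.85 = 7.23.

7.23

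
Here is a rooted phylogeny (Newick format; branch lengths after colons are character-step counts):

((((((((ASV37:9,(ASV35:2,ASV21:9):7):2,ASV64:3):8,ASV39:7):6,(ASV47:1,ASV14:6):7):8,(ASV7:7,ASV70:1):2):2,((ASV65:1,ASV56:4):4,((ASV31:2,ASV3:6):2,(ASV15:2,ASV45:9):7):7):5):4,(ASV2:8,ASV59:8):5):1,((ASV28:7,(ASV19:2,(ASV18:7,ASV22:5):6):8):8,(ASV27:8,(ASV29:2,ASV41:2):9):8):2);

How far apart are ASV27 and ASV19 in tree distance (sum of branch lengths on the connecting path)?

The path runs ASV27 → … → MRCA → … → ASV19; the MRCA is the node subtending ((ASV28,(ASV19,(ASV18,ASV22))),(ASV27,(ASV29,ASV41))).
Branch lengths along that path: 8 + 8 + 8 + 8 + 2 = 34.

34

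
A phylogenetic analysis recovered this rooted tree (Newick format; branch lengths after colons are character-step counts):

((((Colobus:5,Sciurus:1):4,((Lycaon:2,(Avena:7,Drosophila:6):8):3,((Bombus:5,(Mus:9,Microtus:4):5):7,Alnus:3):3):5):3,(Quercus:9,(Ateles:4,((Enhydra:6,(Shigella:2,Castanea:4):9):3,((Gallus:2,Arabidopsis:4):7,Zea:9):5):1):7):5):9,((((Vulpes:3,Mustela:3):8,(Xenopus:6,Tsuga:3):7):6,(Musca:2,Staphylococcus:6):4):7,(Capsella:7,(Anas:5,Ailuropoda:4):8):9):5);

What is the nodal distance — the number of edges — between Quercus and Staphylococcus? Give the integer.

The MRCA of Quercus and Staphylococcus is the root of the tree.
From Quercus up to that node: 3 branches. From Staphylococcus up to the same node: 4 branches. Total: 3 + 4 = 7.

7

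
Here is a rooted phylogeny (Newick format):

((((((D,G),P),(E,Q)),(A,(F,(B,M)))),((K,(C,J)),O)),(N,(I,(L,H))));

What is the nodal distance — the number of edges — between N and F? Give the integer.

The MRCA of N and F is the root of the tree.
From N up to that node: 2 branches. From F up to the same node: 5 branches. Total: 2 + 5 = 7.

7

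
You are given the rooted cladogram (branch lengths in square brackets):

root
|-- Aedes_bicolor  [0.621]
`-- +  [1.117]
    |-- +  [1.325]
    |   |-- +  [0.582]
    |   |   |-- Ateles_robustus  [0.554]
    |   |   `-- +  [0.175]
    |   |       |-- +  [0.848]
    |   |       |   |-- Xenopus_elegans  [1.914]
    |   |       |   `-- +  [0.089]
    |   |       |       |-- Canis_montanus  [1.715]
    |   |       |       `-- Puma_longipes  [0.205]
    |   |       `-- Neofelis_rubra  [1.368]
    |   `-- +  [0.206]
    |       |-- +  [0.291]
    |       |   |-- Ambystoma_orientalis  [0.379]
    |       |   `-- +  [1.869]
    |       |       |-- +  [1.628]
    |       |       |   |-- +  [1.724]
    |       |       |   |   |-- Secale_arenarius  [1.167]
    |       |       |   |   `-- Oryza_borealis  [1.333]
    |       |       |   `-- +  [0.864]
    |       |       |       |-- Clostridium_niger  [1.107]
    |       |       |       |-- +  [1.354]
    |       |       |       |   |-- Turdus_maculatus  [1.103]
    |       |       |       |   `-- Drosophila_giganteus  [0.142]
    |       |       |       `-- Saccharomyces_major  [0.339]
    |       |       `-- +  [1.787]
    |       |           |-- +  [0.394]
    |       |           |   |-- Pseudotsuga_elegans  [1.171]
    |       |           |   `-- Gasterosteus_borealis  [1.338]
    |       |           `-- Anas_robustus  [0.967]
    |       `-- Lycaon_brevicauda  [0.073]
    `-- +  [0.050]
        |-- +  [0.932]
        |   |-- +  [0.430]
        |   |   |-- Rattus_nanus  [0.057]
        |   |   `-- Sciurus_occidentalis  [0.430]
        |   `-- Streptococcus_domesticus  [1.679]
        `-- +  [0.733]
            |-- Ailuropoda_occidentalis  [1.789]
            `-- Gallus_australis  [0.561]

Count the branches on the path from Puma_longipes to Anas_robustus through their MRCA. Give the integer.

The MRCA of Puma_longipes and Anas_robustus is the node subtending ((Ateles_robustus,((Xenopus_elegans,(Canis_montanus,Puma_longipes)),Neofelis_rubra)),((Ambystoma_orientalis,(((Secale_arenarius,Oryza_borealis),(Clostridium_niger,(Turdus_maculatus,Drosophila_giganteus),Saccharomyces_major)),((Pseudotsuga_elegans,Gasterosteus_borealis),Anas_robustus))),Lycaon_brevicauda)).
From Puma_longipes up to that node: 5 branches. From Anas_robustus up to the same node: 5 branches. Total: 5 + 5 = 10.

10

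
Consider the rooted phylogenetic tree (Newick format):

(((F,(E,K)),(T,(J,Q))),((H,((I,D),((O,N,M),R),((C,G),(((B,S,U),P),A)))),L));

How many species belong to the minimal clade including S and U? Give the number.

The MRCA of S and U is the node subtending (B,S,U).
That clade contains 3 terminal taxa: B, S, U.

3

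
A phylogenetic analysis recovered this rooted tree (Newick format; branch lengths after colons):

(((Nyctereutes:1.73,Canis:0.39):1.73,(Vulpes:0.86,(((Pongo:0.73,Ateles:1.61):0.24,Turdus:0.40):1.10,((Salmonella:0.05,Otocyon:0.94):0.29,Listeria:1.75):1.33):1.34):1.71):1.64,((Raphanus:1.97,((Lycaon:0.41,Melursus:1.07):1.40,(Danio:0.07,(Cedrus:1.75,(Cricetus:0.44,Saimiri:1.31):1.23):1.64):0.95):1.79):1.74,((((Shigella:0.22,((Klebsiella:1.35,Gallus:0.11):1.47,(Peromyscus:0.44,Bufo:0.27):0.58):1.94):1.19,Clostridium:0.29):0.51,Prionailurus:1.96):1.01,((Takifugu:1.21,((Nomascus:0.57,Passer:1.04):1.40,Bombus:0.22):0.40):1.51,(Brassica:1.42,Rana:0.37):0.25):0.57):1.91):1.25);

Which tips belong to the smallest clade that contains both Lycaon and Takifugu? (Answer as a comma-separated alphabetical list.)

Tracing Lycaon: it sits inside (Lycaon,Melursus).
Tracing Takifugu: it sits inside (Takifugu,((Nomascus,Passer),Bombus)).
The smallest clade enclosing both is ((Raphanus,((Lycaon,Melursus),(Danio,(Cedrus,(Cricetus,Saimiri))))),((((Shigella,((Klebsiella,Gallus),(Peromyscus,Bufo))),Clostridium),Prionailurus),((Takifugu,((Nomascus,Passer),Bombus)),(Brassica,Rana)))); the answer is its 20 terminal taxa in alphabetical order.

Bombus, Brassica, Bufo, Cedrus, Clostridium, Cricetus, Danio, Gallus, Klebsiella, Lycaon, Melursus, Nomascus, Passer, Peromyscus, Prionailurus, Rana, Raphanus, Saimiri, Shigella, Takifugu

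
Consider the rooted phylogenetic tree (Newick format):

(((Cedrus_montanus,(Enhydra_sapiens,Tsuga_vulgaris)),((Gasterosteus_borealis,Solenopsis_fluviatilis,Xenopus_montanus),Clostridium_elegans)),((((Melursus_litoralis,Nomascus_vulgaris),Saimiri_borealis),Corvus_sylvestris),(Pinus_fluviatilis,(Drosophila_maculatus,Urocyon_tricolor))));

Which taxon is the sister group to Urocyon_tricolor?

Drosophila_maculatus

Urocyon_tricolor attaches to the tree at the node subtending (Drosophila_maculatus,Urocyon_tricolor).
The other lineage descending from that same node — the sister group — is the single tip Drosophila_maculatus.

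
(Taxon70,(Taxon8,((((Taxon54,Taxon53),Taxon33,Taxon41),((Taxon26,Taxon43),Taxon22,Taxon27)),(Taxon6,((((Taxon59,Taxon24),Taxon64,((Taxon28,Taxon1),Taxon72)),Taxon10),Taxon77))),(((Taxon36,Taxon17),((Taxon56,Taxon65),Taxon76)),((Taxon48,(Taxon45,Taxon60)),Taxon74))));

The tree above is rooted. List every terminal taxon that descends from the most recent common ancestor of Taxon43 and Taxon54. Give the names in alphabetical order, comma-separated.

Taxon22, Taxon26, Taxon27, Taxon33, Taxon41, Taxon43, Taxon53, Taxon54

Tracing Taxon43: it sits inside (Taxon26,Taxon43).
Tracing Taxon54: it sits inside (Taxon54,Taxon53).
The smallest clade enclosing both is (((Taxon54,Taxon53),Taxon33,Taxon41),((Taxon26,Taxon43),Taxon22,Taxon27)); the answer is its 8 terminal taxa in alphabetical order.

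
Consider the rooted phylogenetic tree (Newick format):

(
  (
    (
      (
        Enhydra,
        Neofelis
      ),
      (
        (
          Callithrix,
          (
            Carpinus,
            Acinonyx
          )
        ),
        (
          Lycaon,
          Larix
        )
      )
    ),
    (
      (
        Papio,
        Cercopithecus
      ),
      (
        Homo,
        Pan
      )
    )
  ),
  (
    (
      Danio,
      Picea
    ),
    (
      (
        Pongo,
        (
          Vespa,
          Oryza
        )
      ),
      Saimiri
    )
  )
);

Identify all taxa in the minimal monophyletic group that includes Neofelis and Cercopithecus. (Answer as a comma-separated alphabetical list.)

Tracing Neofelis: it sits inside (Enhydra,Neofelis).
Tracing Cercopithecus: it sits inside (Papio,Cercopithecus).
The smallest clade enclosing both is (((Enhydra,Neofelis),((Callithrix,(Carpinus,Acinonyx)),(Lycaon,Larix))),((Papio,Cercopithecus),(Homo,Pan))); the answer is its 11 terminal taxa in alphabetical order.

Acinonyx, Callithrix, Carpinus, Cercopithecus, Enhydra, Homo, Larix, Lycaon, Neofelis, Pan, Papio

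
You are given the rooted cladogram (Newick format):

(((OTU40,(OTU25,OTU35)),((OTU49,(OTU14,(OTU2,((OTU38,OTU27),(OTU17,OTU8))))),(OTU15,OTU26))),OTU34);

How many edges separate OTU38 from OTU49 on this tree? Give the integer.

The MRCA of OTU38 and OTU49 is the node subtending (OTU49,(OTU14,(OTU2,((OTU38,OTU27),(OTU17,OTU8))))).
From OTU38 up to that node: 5 branches. From OTU49 up to the same node: 1 branch. Total: 5 + 1 = 6.

6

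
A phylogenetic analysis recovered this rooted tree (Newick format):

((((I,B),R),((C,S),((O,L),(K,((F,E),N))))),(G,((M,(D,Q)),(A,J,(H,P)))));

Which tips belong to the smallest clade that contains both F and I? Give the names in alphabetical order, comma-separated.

B, C, E, F, I, K, L, N, O, R, S

Tracing F: it sits inside (F,E).
Tracing I: it sits inside (I,B).
The smallest clade enclosing both is (((I,B),R),((C,S),((O,L),(K,((F,E),N))))); the answer is its 11 terminal taxa in alphabetical order.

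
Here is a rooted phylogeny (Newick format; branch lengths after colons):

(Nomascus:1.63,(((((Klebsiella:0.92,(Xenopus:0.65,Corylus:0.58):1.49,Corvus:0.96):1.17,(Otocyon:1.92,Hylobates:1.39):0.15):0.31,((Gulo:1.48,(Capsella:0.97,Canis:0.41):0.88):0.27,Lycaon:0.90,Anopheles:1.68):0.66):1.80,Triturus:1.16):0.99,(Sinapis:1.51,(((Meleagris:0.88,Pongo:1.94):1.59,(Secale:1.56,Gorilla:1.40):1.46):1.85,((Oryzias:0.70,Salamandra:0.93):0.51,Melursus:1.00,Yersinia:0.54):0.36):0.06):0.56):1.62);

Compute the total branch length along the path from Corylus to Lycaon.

5.11

The path runs Corylus → … → MRCA → … → Lycaon; the MRCA is the node subtending (((Klebsiella,(Xenopus,Corylus),Corvus),(Otocyon,Hylobates)),((Gulo,(Capsella,Canis)),Lycaon,Anopheles)).
Branch lengths along that path: 0.58 + 1.49 + 1.17 + 0.31 + 0.66 + 0.90 = 5.11.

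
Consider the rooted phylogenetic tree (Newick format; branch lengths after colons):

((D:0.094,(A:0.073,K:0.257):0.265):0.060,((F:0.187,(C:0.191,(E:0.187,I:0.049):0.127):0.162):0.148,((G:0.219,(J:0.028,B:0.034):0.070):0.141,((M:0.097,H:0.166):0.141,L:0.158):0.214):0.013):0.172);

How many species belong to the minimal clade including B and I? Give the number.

The MRCA of B and I is the node subtending ((F,(C,(E,I))),((G,(J,B)),((M,H),L))).
That clade contains 10 terminal taxa: B, C, E, F, G, H, I, J, L, M.

10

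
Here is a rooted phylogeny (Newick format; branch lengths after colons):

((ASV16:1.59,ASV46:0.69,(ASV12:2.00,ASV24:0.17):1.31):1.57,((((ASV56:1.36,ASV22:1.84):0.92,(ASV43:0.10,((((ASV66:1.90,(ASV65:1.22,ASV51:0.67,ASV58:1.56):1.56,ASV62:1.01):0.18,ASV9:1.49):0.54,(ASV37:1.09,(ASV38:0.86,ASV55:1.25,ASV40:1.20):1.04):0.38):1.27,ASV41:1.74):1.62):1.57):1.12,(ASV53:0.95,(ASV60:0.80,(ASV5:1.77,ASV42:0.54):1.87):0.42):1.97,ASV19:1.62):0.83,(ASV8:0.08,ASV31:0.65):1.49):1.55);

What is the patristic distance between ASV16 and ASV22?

9.42

The path runs ASV16 → … → MRCA → … → ASV22; the MRCA is the root of the tree.
Branch lengths along that path: 1.59 + 1.57 + 1.55 + 0.83 + 1.12 + 0.92 + 1.84 = 9.42.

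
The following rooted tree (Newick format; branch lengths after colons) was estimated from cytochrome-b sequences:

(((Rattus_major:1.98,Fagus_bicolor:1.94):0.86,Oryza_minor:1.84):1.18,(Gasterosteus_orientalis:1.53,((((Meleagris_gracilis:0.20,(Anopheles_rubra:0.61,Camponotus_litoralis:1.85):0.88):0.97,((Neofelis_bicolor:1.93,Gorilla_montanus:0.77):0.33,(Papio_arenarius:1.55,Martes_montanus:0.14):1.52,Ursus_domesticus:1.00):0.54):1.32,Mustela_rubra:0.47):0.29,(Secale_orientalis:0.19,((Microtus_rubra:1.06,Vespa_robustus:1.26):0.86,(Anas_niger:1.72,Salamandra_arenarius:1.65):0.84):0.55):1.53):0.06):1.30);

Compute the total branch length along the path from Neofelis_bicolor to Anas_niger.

The path runs Neofelis_bicolor → … → MRCA → … → Anas_niger; the MRCA is the node subtending ((((Meleagris_gracilis,(Anopheles_rubra,Camponotus_litoralis)),((Neofelis_bicolor,Gorilla_montanus),(Papio_arenarius,Martes_montanus),Ursus_domesticus)),Mustela_rubra),(Secale_orientalis,((Microtus_rubra,Vespa_robustus),(Anas_niger,Salamandra_arenarius)))).
Branch lengths along that path: 1.93 + 0.33 + 0.54 + 1.32 + 0.29 + 1.53 + 0.55 + 0.84 + 1.72 = 9.05.

9.05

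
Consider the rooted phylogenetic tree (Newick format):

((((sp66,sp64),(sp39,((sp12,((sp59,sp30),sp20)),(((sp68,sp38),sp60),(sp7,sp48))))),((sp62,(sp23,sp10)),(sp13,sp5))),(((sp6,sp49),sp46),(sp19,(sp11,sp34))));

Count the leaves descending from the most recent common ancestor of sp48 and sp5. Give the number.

17

The MRCA of sp48 and sp5 is the node subtending (((sp66,sp64),(sp39,((sp12,((sp59,sp30),sp20)),(((sp68,sp38),sp60),(sp7,sp48))))),((sp62,(sp23,sp10)),(sp13,sp5))).
That clade contains 17 terminal taxa: sp10, sp12, sp13, sp20, sp23, sp30, sp38, sp39, sp48, sp5, sp59, sp60, sp62, sp64, sp66, sp68, sp7.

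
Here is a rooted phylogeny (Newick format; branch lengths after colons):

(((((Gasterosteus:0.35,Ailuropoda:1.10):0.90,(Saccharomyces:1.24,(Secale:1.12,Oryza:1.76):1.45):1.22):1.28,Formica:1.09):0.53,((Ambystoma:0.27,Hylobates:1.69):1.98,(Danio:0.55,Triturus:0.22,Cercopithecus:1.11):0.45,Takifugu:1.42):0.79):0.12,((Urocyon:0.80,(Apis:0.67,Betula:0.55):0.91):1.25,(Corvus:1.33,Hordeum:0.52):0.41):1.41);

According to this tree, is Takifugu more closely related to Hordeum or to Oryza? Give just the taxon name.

Oryza

The MRCA of Takifugu and Oryza subtends ((((Gasterosteus,Ailuropoda),(Saccharomyces,(Secale,Oryza))),Formica),((Ambystoma,Hylobates),(Danio,Triturus,Cercopithecus),Takifugu)) (12 taxa).
The MRCA of Takifugu and Hordeum is the root, subtending the entire tree (17 taxa).
The first is nested inside the second, so Takifugu shares a more recent common ancestor with Oryza.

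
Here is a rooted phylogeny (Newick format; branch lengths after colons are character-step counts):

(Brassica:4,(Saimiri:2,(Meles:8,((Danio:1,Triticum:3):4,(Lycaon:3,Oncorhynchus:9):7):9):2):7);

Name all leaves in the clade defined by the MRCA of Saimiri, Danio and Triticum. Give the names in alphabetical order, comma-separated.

Danio, Lycaon, Meles, Oncorhynchus, Saimiri, Triticum

Tracing Saimiri: it sits inside (Saimiri,(Meles,((Danio,Triticum),(Lycaon,Oncorhynchus)))).
Tracing Danio: it sits inside (Danio,Triticum).
Tracing Triticum: it sits inside (Danio,Triticum).
The smallest clade enclosing all 3 is (Saimiri,(Meles,((Danio,Triticum),(Lycaon,Oncorhynchus)))); the answer is its 6 terminal taxa in alphabetical order.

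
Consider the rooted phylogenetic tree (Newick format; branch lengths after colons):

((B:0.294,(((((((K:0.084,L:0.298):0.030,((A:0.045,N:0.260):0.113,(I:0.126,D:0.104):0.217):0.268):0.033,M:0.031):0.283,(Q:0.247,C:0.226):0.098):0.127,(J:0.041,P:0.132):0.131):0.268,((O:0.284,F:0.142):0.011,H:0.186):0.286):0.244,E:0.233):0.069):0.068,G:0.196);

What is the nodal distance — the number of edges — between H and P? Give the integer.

5

The MRCA of H and P is the node subtending ((((((K,L),((A,N),(I,D))),M),(Q,C)),(J,P)),((O,F),H)).
From H up to that node: 2 branches. From P up to the same node: 3 branches. Total: 2 + 3 = 5.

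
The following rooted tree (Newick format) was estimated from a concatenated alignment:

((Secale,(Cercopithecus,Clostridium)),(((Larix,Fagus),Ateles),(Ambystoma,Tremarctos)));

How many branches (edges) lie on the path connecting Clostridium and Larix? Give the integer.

7

The MRCA of Clostridium and Larix is the root of the tree.
From Clostridium up to that node: 3 branches. From Larix up to the same node: 4 branches. Total: 3 + 4 = 7.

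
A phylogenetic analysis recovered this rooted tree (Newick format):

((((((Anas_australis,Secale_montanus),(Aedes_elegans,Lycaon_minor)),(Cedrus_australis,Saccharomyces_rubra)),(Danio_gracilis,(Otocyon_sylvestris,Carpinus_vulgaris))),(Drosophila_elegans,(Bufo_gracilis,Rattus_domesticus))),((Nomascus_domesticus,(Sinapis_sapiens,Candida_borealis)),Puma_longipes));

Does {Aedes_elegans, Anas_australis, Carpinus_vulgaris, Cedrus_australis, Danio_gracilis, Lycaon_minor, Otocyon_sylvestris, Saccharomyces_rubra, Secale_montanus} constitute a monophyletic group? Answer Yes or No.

Yes

The most recent common ancestor of these taxa subtends ((((Anas_australis,Secale_montanus),(Aedes_elegans,Lycaon_minor)),(Cedrus_australis,Saccharomyces_rubra)),(Danio_gracilis,(Otocyon_sylvestris,Carpinus_vulgaris))).
That clade has exactly 9 tips — every listed taxon and nothing else — so the group is monophyletic.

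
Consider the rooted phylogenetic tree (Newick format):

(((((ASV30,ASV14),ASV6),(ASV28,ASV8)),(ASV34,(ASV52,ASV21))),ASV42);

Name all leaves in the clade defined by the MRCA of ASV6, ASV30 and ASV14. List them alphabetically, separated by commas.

Tracing ASV6: it sits inside ((ASV30,ASV14),ASV6).
Tracing ASV30: it sits inside (ASV30,ASV14).
Tracing ASV14: it sits inside (ASV30,ASV14).
The smallest clade enclosing all 3 is ((ASV30,ASV14),ASV6); the answer is its 3 terminal taxa in alphabetical order.

ASV14, ASV30, ASV6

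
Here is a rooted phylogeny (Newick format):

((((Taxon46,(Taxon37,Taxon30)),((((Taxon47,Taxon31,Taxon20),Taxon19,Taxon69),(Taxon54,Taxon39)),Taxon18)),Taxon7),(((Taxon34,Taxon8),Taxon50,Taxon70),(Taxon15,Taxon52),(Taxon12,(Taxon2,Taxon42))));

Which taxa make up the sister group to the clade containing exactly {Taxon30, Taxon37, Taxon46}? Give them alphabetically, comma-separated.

Taxon18, Taxon19, Taxon20, Taxon31, Taxon39, Taxon47, Taxon54, Taxon69

The clade containing exactly {Taxon30, Taxon37, Taxon46} attaches to the tree at the node subtending ((Taxon46,(Taxon37,Taxon30)),((((Taxon47,Taxon31,Taxon20),Taxon19,Taxon69),(Taxon54,Taxon39)),Taxon18)).
The other lineage descending from that same node — the sister group — is ((((Taxon47,Taxon31,Taxon20),Taxon19,Taxon69),(Taxon54,Taxon39)),Taxon18); its 8 tips in alphabetical order are the answer.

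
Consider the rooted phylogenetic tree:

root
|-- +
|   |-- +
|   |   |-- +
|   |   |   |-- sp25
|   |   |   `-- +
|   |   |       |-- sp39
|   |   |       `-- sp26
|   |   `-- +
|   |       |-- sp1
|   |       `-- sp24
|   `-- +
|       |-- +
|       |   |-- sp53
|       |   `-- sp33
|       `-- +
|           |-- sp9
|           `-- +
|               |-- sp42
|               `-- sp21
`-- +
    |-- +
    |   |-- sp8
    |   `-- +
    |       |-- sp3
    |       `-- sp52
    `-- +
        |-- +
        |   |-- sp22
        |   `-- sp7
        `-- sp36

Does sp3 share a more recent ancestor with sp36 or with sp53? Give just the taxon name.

sp36

The MRCA of sp3 and sp36 subtends ((sp8,(sp3,sp52)),((sp22,sp7),sp36)) (6 taxa).
The MRCA of sp3 and sp53 is the root, subtending the entire tree (16 taxa).
The first is nested inside the second, so sp3 shares a more recent common ancestor with sp36.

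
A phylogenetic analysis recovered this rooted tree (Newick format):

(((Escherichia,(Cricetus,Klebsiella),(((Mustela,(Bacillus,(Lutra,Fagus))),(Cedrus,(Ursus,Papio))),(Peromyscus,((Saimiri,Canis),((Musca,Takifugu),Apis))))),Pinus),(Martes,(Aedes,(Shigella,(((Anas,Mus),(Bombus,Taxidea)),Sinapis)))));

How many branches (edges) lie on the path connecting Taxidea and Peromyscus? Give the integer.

12

The MRCA of Taxidea and Peromyscus is the root of the tree.
From Taxidea up to that node: 7 branches. From Peromyscus up to the same node: 5 branches. Total: 7 + 5 = 12.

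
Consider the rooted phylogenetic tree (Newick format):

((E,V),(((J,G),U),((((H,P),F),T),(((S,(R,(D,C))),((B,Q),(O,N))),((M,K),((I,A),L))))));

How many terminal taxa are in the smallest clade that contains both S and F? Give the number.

17

The MRCA of S and F is the node subtending ((((H,P),F),T),(((S,(R,(D,C))),((B,Q),(O,N))),((M,K),((I,A),L)))).
That clade contains 17 terminal taxa: A, B, C, D, F, H, I, K, L, M, N, O, P, Q, R, S, T.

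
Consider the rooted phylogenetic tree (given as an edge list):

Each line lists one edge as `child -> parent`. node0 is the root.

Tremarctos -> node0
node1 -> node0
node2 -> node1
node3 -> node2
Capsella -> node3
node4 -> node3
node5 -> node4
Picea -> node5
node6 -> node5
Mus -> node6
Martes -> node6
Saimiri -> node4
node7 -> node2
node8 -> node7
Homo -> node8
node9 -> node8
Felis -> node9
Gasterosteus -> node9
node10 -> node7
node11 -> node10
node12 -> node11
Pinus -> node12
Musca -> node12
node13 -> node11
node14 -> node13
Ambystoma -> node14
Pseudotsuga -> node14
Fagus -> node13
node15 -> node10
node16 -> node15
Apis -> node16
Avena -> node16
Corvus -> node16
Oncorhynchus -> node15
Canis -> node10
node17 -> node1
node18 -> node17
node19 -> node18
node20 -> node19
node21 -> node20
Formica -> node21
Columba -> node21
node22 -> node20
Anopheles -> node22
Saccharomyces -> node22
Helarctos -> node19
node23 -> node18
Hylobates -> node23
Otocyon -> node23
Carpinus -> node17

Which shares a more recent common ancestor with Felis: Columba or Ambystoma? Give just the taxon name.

The MRCA of Felis and Ambystoma subtends ((Homo,(Felis,Gasterosteus)),(((Pinus,Musca),((Ambystoma,Pseudotsuga),Fagus)),((Apis,Avena,Corvus),Oncorhynchus),Canis)) (13 taxa).
The MRCA of Felis and Columba subtends (((Capsella,((Picea,(Mus,Martes)),Saimiri)),((Homo,(Felis,Gasterosteus)),(((Pinus,Musca),((Ambystoma,Pseudotsuga),Fagus)),((Apis,Avena,Corvus),Oncorhynchus),Canis))),(((((Formica,Columba),(Anopheles,Saccharomyces)),Helarctos),(Hylobates,Otocyon)),Carpinus)) (26 taxa).
The first is nested inside the second, so Felis shares a more recent common ancestor with Ambystoma.

Ambystoma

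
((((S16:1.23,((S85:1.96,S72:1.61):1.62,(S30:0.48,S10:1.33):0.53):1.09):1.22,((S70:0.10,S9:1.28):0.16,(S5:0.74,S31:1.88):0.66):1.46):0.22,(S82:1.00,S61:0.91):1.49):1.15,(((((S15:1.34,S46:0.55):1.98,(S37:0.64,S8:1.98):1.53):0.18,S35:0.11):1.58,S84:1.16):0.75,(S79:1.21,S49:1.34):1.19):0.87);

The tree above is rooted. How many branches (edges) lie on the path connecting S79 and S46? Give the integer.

7

The MRCA of S79 and S46 is the node subtending (((((S15,S46),(S37,S8)),S35),S84),(S79,S49)).
From S79 up to that node: 2 branches. From S46 up to the same node: 5 branches. Total: 2 + 5 = 7.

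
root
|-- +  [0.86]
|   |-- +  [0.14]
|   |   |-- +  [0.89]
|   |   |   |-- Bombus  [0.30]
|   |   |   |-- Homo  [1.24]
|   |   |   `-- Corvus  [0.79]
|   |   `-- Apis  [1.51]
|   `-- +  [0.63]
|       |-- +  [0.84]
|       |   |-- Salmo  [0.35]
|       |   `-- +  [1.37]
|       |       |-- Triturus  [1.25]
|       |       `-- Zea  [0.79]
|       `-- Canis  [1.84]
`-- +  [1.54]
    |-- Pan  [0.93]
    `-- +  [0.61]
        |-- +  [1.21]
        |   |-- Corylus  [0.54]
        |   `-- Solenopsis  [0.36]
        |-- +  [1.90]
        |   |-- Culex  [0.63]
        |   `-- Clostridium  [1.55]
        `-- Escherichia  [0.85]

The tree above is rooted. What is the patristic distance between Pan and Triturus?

7.42

The path runs Pan → … → MRCA → … → Triturus; the MRCA is the root of the tree.
Branch lengths along that path: 0.93 + 1.54 + 0.86 + 0.63 + 0.84 + 1.37 + 1.25 = 7.42.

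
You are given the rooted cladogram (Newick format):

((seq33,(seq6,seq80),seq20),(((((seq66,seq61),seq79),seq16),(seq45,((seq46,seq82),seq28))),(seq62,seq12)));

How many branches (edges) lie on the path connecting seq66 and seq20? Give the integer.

The MRCA of seq66 and seq20 is the root of the tree.
From seq66 up to that node: 6 branches. From seq20 up to the same node: 2 branches. Total: 6 + 2 = 8.

8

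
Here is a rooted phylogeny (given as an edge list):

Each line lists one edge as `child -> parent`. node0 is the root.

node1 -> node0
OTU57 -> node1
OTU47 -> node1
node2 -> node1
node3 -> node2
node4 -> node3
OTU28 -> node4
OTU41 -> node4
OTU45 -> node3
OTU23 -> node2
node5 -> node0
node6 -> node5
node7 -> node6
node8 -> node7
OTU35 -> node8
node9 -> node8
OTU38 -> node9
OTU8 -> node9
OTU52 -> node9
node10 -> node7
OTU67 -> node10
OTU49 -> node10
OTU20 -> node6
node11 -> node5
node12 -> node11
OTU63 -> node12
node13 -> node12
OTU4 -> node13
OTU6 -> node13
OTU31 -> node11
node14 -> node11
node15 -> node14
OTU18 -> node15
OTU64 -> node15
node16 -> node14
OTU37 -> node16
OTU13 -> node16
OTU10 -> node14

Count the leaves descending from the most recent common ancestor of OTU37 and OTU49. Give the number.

16

The MRCA of OTU37 and OTU49 is the node subtending ((((OTU35,(OTU38,OTU8,OTU52)),(OTU67,OTU49)),OTU20),((OTU63,(OTU4,OTU6)),OTU31,((OTU18,OTU64),(OTU37,OTU13),OTU10))).
That clade contains 16 terminal taxa: OTU10, OTU13, OTU18, OTU20, OTU31, OTU35, OTU37, OTU38, OTU4, OTU49, OTU52, OTU6, OTU63, OTU64, OTU67, OTU8.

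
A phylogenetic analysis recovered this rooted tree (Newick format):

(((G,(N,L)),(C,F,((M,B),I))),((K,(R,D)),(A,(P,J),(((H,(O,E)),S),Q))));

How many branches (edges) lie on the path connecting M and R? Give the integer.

The MRCA of M and R is the root of the tree.
From M up to that node: 5 branches. From R up to the same node: 4 branches. Total: 5 + 4 = 9.

9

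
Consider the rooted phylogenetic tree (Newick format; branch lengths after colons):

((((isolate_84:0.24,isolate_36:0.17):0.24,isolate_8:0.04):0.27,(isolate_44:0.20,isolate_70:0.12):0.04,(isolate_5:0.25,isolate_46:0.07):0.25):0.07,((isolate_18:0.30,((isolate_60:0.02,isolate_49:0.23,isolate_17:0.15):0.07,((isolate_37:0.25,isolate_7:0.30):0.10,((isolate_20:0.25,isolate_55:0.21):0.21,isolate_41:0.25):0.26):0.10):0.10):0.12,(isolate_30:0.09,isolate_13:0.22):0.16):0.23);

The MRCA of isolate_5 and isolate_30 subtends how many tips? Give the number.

18

The MRCA of isolate_5 and isolate_30 is the root, so the clade is the entire tree.
That clade contains 18 terminal taxa: isolate_13, isolate_17, isolate_18, isolate_20, isolate_30, isolate_36, isolate_37, isolate_41, isolate_44, isolate_46, isolate_49, isolate_5, isolate_55, isolate_60, isolate_7, isolate_70, isolate_8, isolate_84.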